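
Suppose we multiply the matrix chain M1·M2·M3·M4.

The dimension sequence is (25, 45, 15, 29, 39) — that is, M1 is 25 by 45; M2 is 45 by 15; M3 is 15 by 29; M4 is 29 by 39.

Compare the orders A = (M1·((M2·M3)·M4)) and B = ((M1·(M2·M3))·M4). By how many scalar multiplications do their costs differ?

Order A = (M1·((M2·M3)·M4)): (M2·M3): 45×15 by 15×29 → 45×29, cost 45·15·29 = 19575; ((M2·M3)·M4): 45×29 by 29×39 → 45×39, cost 45·29·39 = 50895; cumulative 70470; (M1·((M2·M3)·M4)): 25×45 by 45×39 → 25×39, cost 25·45·39 = 43875; cumulative 114345. Total 114345.
Order B = ((M1·(M2·M3))·M4): (M2·M3): 45×15 by 15×29 → 45×29, cost 45·15·29 = 19575; (M1·(M2·M3)): 25×45 by 45×29 → 25×29, cost 25·45·29 = 32625; cumulative 52200; ((M1·(M2·M3))·M4): 25×29 by 29×39 → 25×39, cost 25·29·39 = 28275; cumulative 80475. Total 80475.
Difference: |114345 − 80475| = 33870.

33870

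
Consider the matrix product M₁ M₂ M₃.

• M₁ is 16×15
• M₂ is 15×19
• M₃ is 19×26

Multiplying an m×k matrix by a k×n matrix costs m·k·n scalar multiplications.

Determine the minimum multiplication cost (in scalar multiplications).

Order (M₁ (M₂ M₃)): (M₂ M₃): 15×19 by 19×26 → 15×26, cost 15·19·26 = 7410; (M₁ (M₂ M₃)): 16×15 by 15×26 → 16×26, cost 16·15·26 = 6240; cumulative 13650. Total 13650.
Order ((M₁ M₂) M₃): (M₁ M₂): 16×15 by 15×19 → 16×19, cost 16·15·19 = 4560; ((M₁ M₂) M₃): 16×19 by 19×26 → 16×26, cost 16·19·26 = 7904; cumulative 12464. Total 12464.
Minimum: 12464.

12464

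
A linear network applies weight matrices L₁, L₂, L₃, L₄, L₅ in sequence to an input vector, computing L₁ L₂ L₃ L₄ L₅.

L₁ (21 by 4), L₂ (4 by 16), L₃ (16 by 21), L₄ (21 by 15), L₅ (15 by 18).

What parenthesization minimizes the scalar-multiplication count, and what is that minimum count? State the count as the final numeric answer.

Adjacent pairs: L₁L₂ = 21·4·16 = 1344; L₂L₃ = 4·16·21 = 1344; L₃L₄ = 16·21·15 = 5040; L₄L₅ = 21·15·18 = 5670.
Length 3: L₁..L₃: k=1: 0+1344+21·4·21=3108; k=2: 1344+0+21·16·21=8400 → min 3108 | L₂..L₄: k=2: 0+5040+4·16·15=6000; k=3: 1344+0+4·21·15=2604 → min 2604 | L₃..L₅: k=3: 0+5670+16·21·18=11718; k=4: 5040+0+16·15·18=9360 → min 9360.
Length 4: L₁..L₄: k=1: 0+2604+21·4·15=3864; k=2: 1344+5040+21·16·15=11424; k=3: 3108+0+21·21·15=9723 → min 3864 | L₂..L₅: k=2: 0+9360+4·16·18=10512; k=3: 1344+5670+4·21·18=8526; k=4: 2604+0+4·15·18=3684 → min 3684.
Length 5: L₁..L₅: k=1: 0+3684+21·4·18=5196; k=2: 1344+9360+21·16·18=16752; k=3: 3108+5670+21·21·18=16716; k=4: 3864+0+21·15·18=9534 → min 5196.
Optimal parenthesization: (L₁ (((L₂ L₃) L₄) L₅)) with cost 5196.

5196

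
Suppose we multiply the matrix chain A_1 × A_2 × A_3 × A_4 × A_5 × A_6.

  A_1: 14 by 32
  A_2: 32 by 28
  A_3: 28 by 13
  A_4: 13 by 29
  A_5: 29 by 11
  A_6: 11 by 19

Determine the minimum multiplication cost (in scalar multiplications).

25861

Adjacent pairs: A_1A_2 = 14·32·28 = 12544; A_2A_3 = 32·28·13 = 11648; A_3A_4 = 28·13·29 = 10556; A_4A_5 = 13·29·11 = 4147; A_5A_6 = 29·11·19 = 6061.
Length 3: A_1..A_3: k=1: 0+11648+14·32·13=17472; k=2: 12544+0+14·28·13=17640 → min 17472 | A_2..A_4: k=2: 0+10556+32·28·29=36540; k=3: 11648+0+32·13·29=23712 → min 23712 | A_3..A_5: k=3: 0+4147+28·13·11=8151; k=4: 10556+0+28·29·11=19488 → min 8151 | A_4..A_6: k=4: 0+6061+13·29·19=13224; k=5: 4147+0+13·11·19=6864 → min 6864.
Length 4: A_1..A_4: k=1: 0+23712+14·32·29=36704; k=2: 12544+10556+14·28·29=34468; k=3: 17472+0+14·13·29=22750 → min 22750 | A_2..A_5: k=2: 0+8151+32·28·11=18007; k=3: 11648+4147+32·13·11=20371; k=4: 23712+0+32·29·11=33920 → min 18007 | A_3..A_6: k=3: 0+6864+28·13·19=13780; k=4: 10556+6061+28·29·19=32045; k=5: 8151+0+28·11·19=14003 → min 13780.
Length 5: A_1..A_5: k=1: 0+18007+14·32·11=22935; k=2: 12544+8151+14·28·11=25007; k=3: 17472+4147+14·13·11=23621; k=4: 22750+0+14·29·11=27216 → min 22935 | A_2..A_6: k=2: 0+13780+32·28·19=30804; k=3: 11648+6864+32·13·19=26416; k=4: 23712+6061+32·29·19=47405; k=5: 18007+0+32·11·19=24695 → min 24695.
Length 6: A_1..A_6: k=1: 0+24695+14·32·19=33207; k=2: 12544+13780+14·28·19=33772; k=3: 17472+6864+14·13·19=27794; k=4: 22750+6061+14·29·19=36525; k=5: 22935+0+14·11·19=25861 → min 25861.
Optimal order: ((A_1 × (A_2 × (A_3 × (A_4 × A_5)))) × A_6) with cost 25861.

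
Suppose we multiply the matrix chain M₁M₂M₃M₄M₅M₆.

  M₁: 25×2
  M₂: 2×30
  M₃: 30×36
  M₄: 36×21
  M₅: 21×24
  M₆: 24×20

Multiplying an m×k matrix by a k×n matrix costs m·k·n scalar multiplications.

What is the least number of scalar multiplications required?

Adjacent pairs: M₁M₂ = 25·2·30 = 1500; M₂M₃ = 2·30·36 = 2160; M₃M₄ = 30·36·21 = 22680; M₄M₅ = 36·21·24 = 18144; M₅M₆ = 21·24·20 = 10080.
Length 3: M₁..M₃: k=1: 0+2160+25·2·36=3960; k=2: 1500+0+25·30·36=28500 → min 3960 | M₂..M₄: k=2: 0+22680+2·30·21=23940; k=3: 2160+0+2·36·21=3672 → min 3672 | M₃..M₅: k=3: 0+18144+30·36·24=44064; k=4: 22680+0+30·21·24=37800 → min 37800 | M₄..M₆: k=4: 0+10080+36·21·20=25200; k=5: 18144+0+36·24·20=35424 → min 25200.
Length 4: M₁..M₄: k=1: 0+3672+25·2·21=4722; k=2: 1500+22680+25·30·21=39930; k=3: 3960+0+25·36·21=22860 → min 4722 | M₂..M₅: k=2: 0+37800+2·30·24=39240; k=3: 2160+18144+2·36·24=22032; k=4: 3672+0+2·21·24=4680 → min 4680 | M₃..M₆: k=3: 0+25200+30·36·20=46800; k=4: 22680+10080+30·21·20=45360; k=5: 37800+0+30·24·20=52200 → min 45360.
Length 5: M₁..M₅: k=1: 0+4680+25·2·24=5880; k=2: 1500+37800+25·30·24=57300; k=3: 3960+18144+25·36·24=43704; k=4: 4722+0+25·21·24=17322 → min 5880 | M₂..M₆: k=2: 0+45360+2·30·20=46560; k=3: 2160+25200+2·36·20=28800; k=4: 3672+10080+2·21·20=14592; k=5: 4680+0+2·24·20=5640 → min 5640.
Length 6: M₁..M₆: k=1: 0+5640+25·2·20=6640; k=2: 1500+45360+25·30·20=61860; k=3: 3960+25200+25·36·20=47160; k=4: 4722+10080+25·21·20=25302; k=5: 5880+0+25·24·20=17880 → min 6640.
Optimal order: (M₁((((M₂M₃)M₄)M₅)M₆)) with cost 6640.

6640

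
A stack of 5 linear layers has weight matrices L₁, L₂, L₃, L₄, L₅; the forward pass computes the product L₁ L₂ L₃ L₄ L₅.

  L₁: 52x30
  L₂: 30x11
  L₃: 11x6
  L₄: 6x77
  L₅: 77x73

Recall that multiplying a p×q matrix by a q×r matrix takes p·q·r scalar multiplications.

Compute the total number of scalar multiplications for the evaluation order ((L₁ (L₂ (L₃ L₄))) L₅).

442904

(L₃ L₄): 11×6 by 6×77 → 11×77, cost 11·6·77 = 5082
(L₂ (L₃ L₄)): 30×11 by 11×77 → 30×77, cost 30·11·77 = 25410; cumulative 30492
(L₁ (L₂ (L₃ L₄))): 52×30 by 30×77 → 52×77, cost 52·30·77 = 120120; cumulative 150612
((L₁ (L₂ (L₃ L₄))) L₅): 52×77 by 77×73 → 52×73, cost 52·77·73 = 292292; cumulative 442904
Total: 442904 scalar multiplications.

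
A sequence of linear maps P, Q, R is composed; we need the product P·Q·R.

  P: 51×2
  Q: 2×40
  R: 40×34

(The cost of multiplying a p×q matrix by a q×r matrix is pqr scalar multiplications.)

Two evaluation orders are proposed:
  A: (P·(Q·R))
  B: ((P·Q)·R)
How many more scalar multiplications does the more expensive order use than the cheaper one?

67252

Order A = (P·(Q·R)): (Q·R): 2×40 by 40×34 → 2×34, cost 2·40·34 = 2720; (P·(Q·R)): 51×2 by 2×34 → 51×34, cost 51·2·34 = 3468; cumulative 6188. Total 6188.
Order B = ((P·Q)·R): (P·Q): 51×2 by 2×40 → 51×40, cost 51·2·40 = 4080; ((P·Q)·R): 51×40 by 40×34 → 51×34, cost 51·40·34 = 69360; cumulative 73440. Total 73440.
Difference: |6188 − 73440| = 67252.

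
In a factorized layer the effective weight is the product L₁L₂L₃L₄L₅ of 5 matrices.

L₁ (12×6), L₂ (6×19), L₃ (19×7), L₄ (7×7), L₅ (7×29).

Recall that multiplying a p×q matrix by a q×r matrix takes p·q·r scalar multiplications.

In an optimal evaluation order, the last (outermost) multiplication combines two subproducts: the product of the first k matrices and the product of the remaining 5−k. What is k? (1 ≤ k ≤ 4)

Adjacent pairs: L₁L₂ = 12·6·19 = 1368; L₂L₃ = 6·19·7 = 798; L₃L₄ = 19·7·7 = 931; L₄L₅ = 7·7·29 = 1421.
Length 3: L₁..L₃: k=1: 0+798+12·6·7=1302; k=2: 1368+0+12·19·7=2964 → min 1302 | L₂..L₄: k=2: 0+931+6·19·7=1729; k=3: 798+0+6·7·7=1092 → min 1092 | L₃..L₅: k=3: 0+1421+19·7·29=5278; k=4: 931+0+19·7·29=4788 → min 4788.
Length 4: L₁..L₄: k=1: 0+1092+12·6·7=1596; k=2: 1368+931+12·19·7=3895; k=3: 1302+0+12·7·7=1890 → min 1596 | L₂..L₅: k=2: 0+4788+6·19·29=8094; k=3: 798+1421+6·7·29=3437; k=4: 1092+0+6·7·29=2310 → min 2310.
Top-level splits: k=1: (L₁..L₁)·(L₂..L₅) → 0+2310+12·6·29 = 4398; k=2: (L₁..L₂)·(L₃..L₅) → 1368+4788+12·19·29 = 12768; k=3: (L₁..L₃)·(L₄..L₅) → 1302+1421+12·7·29 = 5159; k=4: (L₁..L₄)·(L₅..L₅) → 1596+0+12·7·29 = 4032.
Best split is after L₄, i.e. k = 4.

4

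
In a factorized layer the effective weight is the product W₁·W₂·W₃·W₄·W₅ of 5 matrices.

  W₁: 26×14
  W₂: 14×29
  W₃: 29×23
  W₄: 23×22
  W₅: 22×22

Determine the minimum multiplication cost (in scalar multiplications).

31206

Adjacent pairs: W₁W₂ = 26·14·29 = 10556; W₂W₃ = 14·29·23 = 9338; W₃W₄ = 29·23·22 = 14674; W₄W₅ = 23·22·22 = 11132.
Length 3: W₁..W₃: k=1: 0+9338+26·14·23=17710; k=2: 10556+0+26·29·23=27898 → min 17710 | W₂..W₄: k=2: 0+14674+14·29·22=23606; k=3: 9338+0+14·23·22=16422 → min 16422 | W₃..W₅: k=3: 0+11132+29·23·22=25806; k=4: 14674+0+29·22·22=28710 → min 25806.
Length 4: W₁..W₄: k=1: 0+16422+26·14·22=24430; k=2: 10556+14674+26·29·22=41818; k=3: 17710+0+26·23·22=30866 → min 24430 | W₂..W₅: k=2: 0+25806+14·29·22=34738; k=3: 9338+11132+14·23·22=27554; k=4: 16422+0+14·22·22=23198 → min 23198.
Length 5: W₁..W₅: k=1: 0+23198+26·14·22=31206; k=2: 10556+25806+26·29·22=52950; k=3: 17710+11132+26·23·22=41998; k=4: 24430+0+26·22·22=37014 → min 31206.
Optimal order: (W₁·(((W₂·W₃)·W₄)·W₅)) with cost 31206.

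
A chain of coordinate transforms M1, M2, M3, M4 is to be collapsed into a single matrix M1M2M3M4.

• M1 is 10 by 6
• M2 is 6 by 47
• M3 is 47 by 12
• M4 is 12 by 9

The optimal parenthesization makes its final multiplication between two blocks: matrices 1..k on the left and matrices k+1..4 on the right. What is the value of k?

1

Adjacent pairs: M1M2 = 10·6·47 = 2820; M2M3 = 6·47·12 = 3384; M3M4 = 47·12·9 = 5076.
Length 3: M1..M3: k=1: 0+3384+10·6·12=4104; k=2: 2820+0+10·47·12=8460 → min 4104 | M2..M4: k=2: 0+5076+6·47·9=7614; k=3: 3384+0+6·12·9=4032 → min 4032.
Top-level splits: k=1: (M1..M1)·(M2..M4) → 0+4032+10·6·9 = 4572; k=2: (M1..M2)·(M3..M4) → 2820+5076+10·47·9 = 12126; k=3: (M1..M3)·(M4..M4) → 4104+0+10·12·9 = 5184.
Best split is after M1, i.e. k = 1.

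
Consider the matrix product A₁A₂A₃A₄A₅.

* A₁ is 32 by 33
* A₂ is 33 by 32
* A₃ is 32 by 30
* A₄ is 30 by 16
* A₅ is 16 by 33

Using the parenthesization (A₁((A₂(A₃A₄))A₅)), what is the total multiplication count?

(A₃A₄): 32×30 by 30×16 → 32×16, cost 32·30·16 = 15360
(A₂(A₃A₄)): 33×32 by 32×16 → 33×16, cost 33·32·16 = 16896; cumulative 32256
((A₂(A₃A₄))A₅): 33×16 by 16×33 → 33×33, cost 33·16·33 = 17424; cumulative 49680
(A₁((A₂(A₃A₄))A₅)): 32×33 by 33×33 → 32×33, cost 32·33·33 = 34848; cumulative 84528
Total: 84528 scalar multiplications.

84528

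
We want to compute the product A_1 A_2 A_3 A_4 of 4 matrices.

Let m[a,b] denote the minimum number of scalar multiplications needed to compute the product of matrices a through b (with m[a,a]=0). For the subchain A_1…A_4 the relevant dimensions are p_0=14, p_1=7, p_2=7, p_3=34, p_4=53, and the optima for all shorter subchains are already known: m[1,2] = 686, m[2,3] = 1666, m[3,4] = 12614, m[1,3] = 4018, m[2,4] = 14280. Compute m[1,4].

18494

m[1,4] = min over k∈[1,3] of m[1,k]+m[k+1,4]+p_{0}·p_k·p_{4}.
k=1: 0 + 14280 + 14·7·53 = 19474; k=2: 686 + 12614 + 14·7·53 = 18494; k=3: 4018 + 0 + 14·34·53 = 29246.
Minimum: 18494 at k=2.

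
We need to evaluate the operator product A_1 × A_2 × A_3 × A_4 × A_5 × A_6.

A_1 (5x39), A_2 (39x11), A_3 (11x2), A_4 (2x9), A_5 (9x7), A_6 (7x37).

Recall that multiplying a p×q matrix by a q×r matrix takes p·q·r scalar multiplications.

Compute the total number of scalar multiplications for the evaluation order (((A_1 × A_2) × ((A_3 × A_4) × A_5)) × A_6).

4716

(A_1 × A_2): 5×39 by 39×11 → 5×11, cost 5·39·11 = 2145
(A_3 × A_4): 11×2 by 2×9 → 11×9, cost 11·2·9 = 198
((A_3 × A_4) × A_5): 11×9 by 9×7 → 11×7, cost 11·9·7 = 693; cumulative 891
((A_1 × A_2) × ((A_3 × A_4) × A_5)): 5×11 by 11×7 → 5×7, cost 5·11·7 = 385; cumulative 3421
(((A_1 × A_2) × ((A_3 × A_4) × A_5)) × A_6): 5×7 by 7×37 → 5×37, cost 5·7·37 = 1295; cumulative 4716
Total: 4716 scalar multiplications.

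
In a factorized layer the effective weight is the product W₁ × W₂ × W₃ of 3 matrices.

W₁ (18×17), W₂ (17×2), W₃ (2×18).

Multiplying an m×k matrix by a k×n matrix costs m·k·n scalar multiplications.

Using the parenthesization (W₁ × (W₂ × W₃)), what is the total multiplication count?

6120

(W₂ × W₃): 17×2 by 2×18 → 17×18, cost 17·2·18 = 612
(W₁ × (W₂ × W₃)): 18×17 by 17×18 → 18×18, cost 18·17·18 = 5508; cumulative 6120
Total: 6120 scalar multiplications.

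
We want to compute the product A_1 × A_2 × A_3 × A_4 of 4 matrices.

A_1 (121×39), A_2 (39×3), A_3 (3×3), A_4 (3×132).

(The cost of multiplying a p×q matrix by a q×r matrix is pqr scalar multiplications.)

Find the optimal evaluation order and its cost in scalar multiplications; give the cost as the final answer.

62424

Adjacent pairs: A_1A_2 = 121·39·3 = 14157; A_2A_3 = 39·3·3 = 351; A_3A_4 = 3·3·132 = 1188.
Length 3: A_1..A_3: k=1: 0+351+121·39·3=14508; k=2: 14157+0+121·3·3=15246 → min 14508 | A_2..A_4: k=2: 0+1188+39·3·132=16632; k=3: 351+0+39·3·132=15795 → min 15795.
Length 4: A_1..A_4: k=1: 0+15795+121·39·132=638703; k=2: 14157+1188+121·3·132=63261; k=3: 14508+0+121·3·132=62424 → min 62424.
Optimal parenthesization: ((A_1 × (A_2 × A_3)) × A_4) with cost 62424.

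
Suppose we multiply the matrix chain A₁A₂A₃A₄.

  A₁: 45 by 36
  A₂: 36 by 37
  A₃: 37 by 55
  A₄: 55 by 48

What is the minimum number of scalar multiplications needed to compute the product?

237540

Adjacent pairs: A₁A₂ = 45·36·37 = 59940; A₂A₃ = 36·37·55 = 73260; A₃A₄ = 37·55·48 = 97680.
Length 3: A₁..A₃: k=1: 0+73260+45·36·55=162360; k=2: 59940+0+45·37·55=151515 → min 151515 | A₂..A₄: k=2: 0+97680+36·37·48=161616; k=3: 73260+0+36·55·48=168300 → min 161616.
Length 4: A₁..A₄: k=1: 0+161616+45·36·48=239376; k=2: 59940+97680+45·37·48=237540; k=3: 151515+0+45·55·48=270315 → min 237540.
Optimal order: ((A₁A₂)(A₃A₄)) with cost 237540.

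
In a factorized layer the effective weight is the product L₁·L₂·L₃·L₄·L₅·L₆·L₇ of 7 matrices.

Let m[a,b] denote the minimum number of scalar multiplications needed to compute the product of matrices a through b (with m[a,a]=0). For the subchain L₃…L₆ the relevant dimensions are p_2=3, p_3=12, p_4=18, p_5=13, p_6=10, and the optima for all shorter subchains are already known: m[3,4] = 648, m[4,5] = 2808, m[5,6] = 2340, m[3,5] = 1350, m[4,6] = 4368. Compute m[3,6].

1740

m[3,6] = min over k∈[3,5] of m[3,k]+m[k+1,6]+p_{2}·p_k·p_{6}.
k=3: 0 + 4368 + 3·12·10 = 4728; k=4: 648 + 2340 + 3·18·10 = 3528; k=5: 1350 + 0 + 3·13·10 = 1740.
Minimum: 1740 at k=5.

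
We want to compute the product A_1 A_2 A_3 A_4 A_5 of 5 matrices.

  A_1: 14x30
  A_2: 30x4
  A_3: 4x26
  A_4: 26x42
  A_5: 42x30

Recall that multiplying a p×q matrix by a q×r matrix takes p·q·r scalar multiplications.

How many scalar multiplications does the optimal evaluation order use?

Adjacent pairs: A_1A_2 = 14·30·4 = 1680; A_2A_3 = 30·4·26 = 3120; A_3A_4 = 4·26·42 = 4368; A_4A_5 = 26·42·30 = 32760.
Length 3: A_1..A_3: k=1: 0+3120+14·30·26=14040; k=2: 1680+0+14·4·26=3136 → min 3136 | A_2..A_4: k=2: 0+4368+30·4·42=9408; k=3: 3120+0+30·26·42=35880 → min 9408 | A_3..A_5: k=3: 0+32760+4·26·30=35880; k=4: 4368+0+4·42·30=9408 → min 9408.
Length 4: A_1..A_4: k=1: 0+9408+14·30·42=27048; k=2: 1680+4368+14·4·42=8400; k=3: 3136+0+14·26·42=18424 → min 8400 | A_2..A_5: k=2: 0+9408+30·4·30=13008; k=3: 3120+32760+30·26·30=59280; k=4: 9408+0+30·42·30=47208 → min 13008.
Length 5: A_1..A_5: k=1: 0+13008+14·30·30=25608; k=2: 1680+9408+14·4·30=12768; k=3: 3136+32760+14·26·30=46816; k=4: 8400+0+14·42·30=26040 → min 12768.
Optimal order: ((A_1 A_2) ((A_3 A_4) A_5)) with cost 12768.

12768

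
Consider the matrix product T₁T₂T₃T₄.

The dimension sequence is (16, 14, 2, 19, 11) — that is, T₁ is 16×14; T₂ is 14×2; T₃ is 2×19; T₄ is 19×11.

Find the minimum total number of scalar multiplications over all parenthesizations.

Adjacent pairs: T₁T₂ = 16·14·2 = 448; T₂T₃ = 14·2·19 = 532; T₃T₄ = 2·19·11 = 418.
Length 3: T₁..T₃: k=1: 0+532+16·14·19=4788; k=2: 448+0+16·2·19=1056 → min 1056 | T₂..T₄: k=2: 0+418+14·2·11=726; k=3: 532+0+14·19·11=3458 → min 726.
Length 4: T₁..T₄: k=1: 0+726+16·14·11=3190; k=2: 448+418+16·2·11=1218; k=3: 1056+0+16·19·11=4400 → min 1218.
Optimal order: ((T₁T₂)(T₃T₄)) with cost 1218.

1218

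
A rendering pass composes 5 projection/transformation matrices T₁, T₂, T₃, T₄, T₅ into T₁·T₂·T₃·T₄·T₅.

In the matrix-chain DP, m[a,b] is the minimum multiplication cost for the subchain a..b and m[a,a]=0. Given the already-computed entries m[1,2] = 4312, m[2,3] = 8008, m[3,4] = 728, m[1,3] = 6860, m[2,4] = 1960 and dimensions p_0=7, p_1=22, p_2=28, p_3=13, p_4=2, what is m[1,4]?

m[1,4] = min over k∈[1,3] of m[1,k]+m[k+1,4]+p_{0}·p_k·p_{4}.
k=1: 0 + 1960 + 7·22·2 = 2268; k=2: 4312 + 728 + 7·28·2 = 5432; k=3: 6860 + 0 + 7·13·2 = 7042.
Minimum: 2268 at k=1.

2268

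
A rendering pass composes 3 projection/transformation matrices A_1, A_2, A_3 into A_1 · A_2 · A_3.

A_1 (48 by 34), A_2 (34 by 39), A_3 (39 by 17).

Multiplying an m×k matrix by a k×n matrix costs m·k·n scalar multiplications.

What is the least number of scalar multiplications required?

Order (A_1 · (A_2 · A_3)): (A_2 · A_3): 34×39 by 39×17 → 34×17, cost 34·39·17 = 22542; (A_1 · (A_2 · A_3)): 48×34 by 34×17 → 48×17, cost 48·34·17 = 27744; cumulative 50286. Total 50286.
Order ((A_1 · A_2) · A_3): (A_1 · A_2): 48×34 by 34×39 → 48×39, cost 48·34·39 = 63648; ((A_1 · A_2) · A_3): 48×39 by 39×17 → 48×17, cost 48·39·17 = 31824; cumulative 95472. Total 95472.
Minimum: 50286.

50286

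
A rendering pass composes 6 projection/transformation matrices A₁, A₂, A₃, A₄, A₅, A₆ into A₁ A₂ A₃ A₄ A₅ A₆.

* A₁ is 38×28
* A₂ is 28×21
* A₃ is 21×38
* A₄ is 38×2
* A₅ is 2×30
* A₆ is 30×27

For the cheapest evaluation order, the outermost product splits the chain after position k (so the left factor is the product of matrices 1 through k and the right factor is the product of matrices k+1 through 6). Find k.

4

Adjacent pairs: A₁A₂ = 38·28·21 = 22344; A₂A₃ = 28·21·38 = 22344; A₃A₄ = 21·38·2 = 1596; A₄A₅ = 38·2·30 = 2280; A₅A₆ = 2·30·27 = 1620.
Length 3: A₁..A₃: k=1: 0+22344+38·28·38=62776; k=2: 22344+0+38·21·38=52668 → min 52668 | A₂..A₄: k=2: 0+1596+28·21·2=2772; k=3: 22344+0+28·38·2=24472 → min 2772 | A₃..A₅: k=3: 0+2280+21·38·30=26220; k=4: 1596+0+21·2·30=2856 → min 2856 | A₄..A₆: k=4: 0+1620+38·2·27=3672; k=5: 2280+0+38·30·27=33060 → min 3672.
Length 4: A₁..A₄: k=1: 0+2772+38·28·2=4900; k=2: 22344+1596+38·21·2=25536; k=3: 52668+0+38·38·2=55556 → min 4900 | A₂..A₅: k=2: 0+2856+28·21·30=20496; k=3: 22344+2280+28·38·30=56544; k=4: 2772+0+28·2·30=4452 → min 4452 | A₃..A₆: k=3: 0+3672+21·38·27=25218; k=4: 1596+1620+21·2·27=4350; k=5: 2856+0+21·30·27=19866 → min 4350.
Length 5: A₁..A₅: k=1: 0+4452+38·28·30=36372; k=2: 22344+2856+38·21·30=49140; k=3: 52668+2280+38·38·30=98268; k=4: 4900+0+38·2·30=7180 → min 7180 | A₂..A₆: k=2: 0+4350+28·21·27=20226; k=3: 22344+3672+28·38·27=54744; k=4: 2772+1620+28·2·27=5904; k=5: 4452+0+28·30·27=27132 → min 5904.
Top-level splits: k=1: (A₁..A₁)·(A₂..A₆) → 0+5904+38·28·27 = 34632; k=2: (A₁..A₂)·(A₃..A₆) → 22344+4350+38·21·27 = 48240; k=3: (A₁..A₃)·(A₄..A₆) → 52668+3672+38·38·27 = 95328; k=4: (A₁..A₄)·(A₅..A₆) → 4900+1620+38·2·27 = 8572; k=5: (A₁..A₅)·(A₆..A₆) → 7180+0+38·30·27 = 37960.
Best split is after A₄, i.e. k = 4.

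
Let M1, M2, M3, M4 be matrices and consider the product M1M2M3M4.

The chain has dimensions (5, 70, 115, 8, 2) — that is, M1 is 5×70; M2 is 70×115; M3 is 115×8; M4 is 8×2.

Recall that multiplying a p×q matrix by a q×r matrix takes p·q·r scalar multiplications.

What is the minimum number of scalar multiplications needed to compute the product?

Adjacent pairs: M1M2 = 5·70·115 = 40250; M2M3 = 70·115·8 = 64400; M3M4 = 115·8·2 = 1840.
Length 3: M1..M3: k=1: 0+64400+5·70·8=67200; k=2: 40250+0+5·115·8=44850 → min 44850 | M2..M4: k=2: 0+1840+70·115·2=17940; k=3: 64400+0+70·8·2=65520 → min 17940.
Length 4: M1..M4: k=1: 0+17940+5·70·2=18640; k=2: 40250+1840+5·115·2=43240; k=3: 44850+0+5·8·2=44930 → min 18640.
Optimal order: (M1(M2(M3M4))) with cost 18640.

18640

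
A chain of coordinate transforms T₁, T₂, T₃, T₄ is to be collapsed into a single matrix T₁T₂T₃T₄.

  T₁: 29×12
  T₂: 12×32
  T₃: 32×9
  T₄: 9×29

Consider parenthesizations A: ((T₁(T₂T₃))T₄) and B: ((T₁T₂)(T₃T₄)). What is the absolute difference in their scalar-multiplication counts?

32243

Order A = ((T₁(T₂T₃))T₄): (T₂T₃): 12×32 by 32×9 → 12×9, cost 12·32·9 = 3456; (T₁(T₂T₃)): 29×12 by 12×9 → 29×9, cost 29·12·9 = 3132; cumulative 6588; ((T₁(T₂T₃))T₄): 29×9 by 9×29 → 29×29, cost 29·9·29 = 7569; cumulative 14157. Total 14157.
Order B = ((T₁T₂)(T₃T₄)): (T₁T₂): 29×12 by 12×32 → 29×32, cost 29·12·32 = 11136; (T₃T₄): 32×9 by 9×29 → 32×29, cost 32·9·29 = 8352; ((T₁T₂)(T₃T₄)): 29×32 by 32×29 → 29×29, cost 29·32·29 = 26912; cumulative 46400. Total 46400.
Difference: |14157 − 46400| = 32243.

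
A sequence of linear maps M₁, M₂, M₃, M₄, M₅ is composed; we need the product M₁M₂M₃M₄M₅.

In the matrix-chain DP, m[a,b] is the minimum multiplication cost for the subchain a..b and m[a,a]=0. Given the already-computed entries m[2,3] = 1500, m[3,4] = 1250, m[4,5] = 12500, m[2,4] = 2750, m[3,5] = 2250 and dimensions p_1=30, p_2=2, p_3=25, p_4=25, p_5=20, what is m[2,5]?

m[2,5] = min over k∈[2,4] of m[2,k]+m[k+1,5]+p_{1}·p_k·p_{5}.
k=2: 0 + 2250 + 30·2·20 = 3450; k=3: 1500 + 12500 + 30·25·20 = 29000; k=4: 2750 + 0 + 30·25·20 = 17750.
Minimum: 3450 at k=2.

3450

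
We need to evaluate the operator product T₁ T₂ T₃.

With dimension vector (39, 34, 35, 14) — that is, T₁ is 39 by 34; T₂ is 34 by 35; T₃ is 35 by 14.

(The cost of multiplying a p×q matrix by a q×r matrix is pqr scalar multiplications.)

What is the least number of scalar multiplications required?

Order (T₁ (T₂ T₃)): (T₂ T₃): 34×35 by 35×14 → 34×14, cost 34·35·14 = 16660; (T₁ (T₂ T₃)): 39×34 by 34×14 → 39×14, cost 39·34·14 = 18564; cumulative 35224. Total 35224.
Order ((T₁ T₂) T₃): (T₁ T₂): 39×34 by 34×35 → 39×35, cost 39·34·35 = 46410; ((T₁ T₂) T₃): 39×35 by 35×14 → 39×14, cost 39·35·14 = 19110; cumulative 65520. Total 65520.
Minimum: 35224.

35224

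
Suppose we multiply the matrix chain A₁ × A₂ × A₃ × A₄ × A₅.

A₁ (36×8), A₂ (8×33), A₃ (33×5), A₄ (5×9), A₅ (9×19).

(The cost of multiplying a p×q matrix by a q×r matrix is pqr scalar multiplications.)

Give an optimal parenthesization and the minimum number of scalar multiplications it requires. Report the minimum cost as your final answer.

7035

Adjacent pairs: A₁A₂ = 36·8·33 = 9504; A₂A₃ = 8·33·5 = 1320; A₃A₄ = 33·5·9 = 1485; A₄A₅ = 5·9·19 = 855.
Length 3: A₁..A₃: k=1: 0+1320+36·8·5=2760; k=2: 9504+0+36·33·5=15444 → min 2760 | A₂..A₄: k=2: 0+1485+8·33·9=3861; k=3: 1320+0+8·5·9=1680 → min 1680 | A₃..A₅: k=3: 0+855+33·5·19=3990; k=4: 1485+0+33·9·19=7128 → min 3990.
Length 4: A₁..A₄: k=1: 0+1680+36·8·9=4272; k=2: 9504+1485+36·33·9=21681; k=3: 2760+0+36·5·9=4380 → min 4272 | A₂..A₅: k=2: 0+3990+8·33·19=9006; k=3: 1320+855+8·5·19=2935; k=4: 1680+0+8·9·19=3048 → min 2935.
Length 5: A₁..A₅: k=1: 0+2935+36·8·19=8407; k=2: 9504+3990+36·33·19=36066; k=3: 2760+855+36·5·19=7035; k=4: 4272+0+36·9·19=10428 → min 7035.
Optimal parenthesization: ((A₁ × (A₂ × A₃)) × (A₄ × A₅)) with cost 7035.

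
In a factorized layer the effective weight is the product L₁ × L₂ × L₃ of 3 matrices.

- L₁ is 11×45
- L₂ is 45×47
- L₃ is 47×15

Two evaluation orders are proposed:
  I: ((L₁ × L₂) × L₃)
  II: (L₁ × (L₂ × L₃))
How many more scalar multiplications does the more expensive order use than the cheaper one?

Order I = ((L₁ × L₂) × L₃): (L₁ × L₂): 11×45 by 45×47 → 11×47, cost 11·45·47 = 23265; ((L₁ × L₂) × L₃): 11×47 by 47×15 → 11×15, cost 11·47·15 = 7755; cumulative 31020. Total 31020.
Order II = (L₁ × (L₂ × L₃)): (L₂ × L₃): 45×47 by 47×15 → 45×15, cost 45·47·15 = 31725; (L₁ × (L₂ × L₃)): 11×45 by 45×15 → 11×15, cost 11·45·15 = 7425; cumulative 39150. Total 39150.
Difference: |31020 − 39150| = 8130.

8130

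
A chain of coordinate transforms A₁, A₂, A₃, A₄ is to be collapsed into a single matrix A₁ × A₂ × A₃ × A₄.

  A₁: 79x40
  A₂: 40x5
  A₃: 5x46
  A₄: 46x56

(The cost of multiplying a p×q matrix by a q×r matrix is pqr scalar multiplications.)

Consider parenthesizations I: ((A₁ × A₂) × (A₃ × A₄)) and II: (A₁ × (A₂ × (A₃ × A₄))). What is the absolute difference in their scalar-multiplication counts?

150240

Order I = ((A₁ × A₂) × (A₃ × A₄)): (A₁ × A₂): 79×40 by 40×5 → 79×5, cost 79·40·5 = 15800; (A₃ × A₄): 5×46 by 46×56 → 5×56, cost 5·46·56 = 12880; ((A₁ × A₂) × (A₃ × A₄)): 79×5 by 5×56 → 79×56, cost 79·5·56 = 22120; cumulative 50800. Total 50800.
Order II = (A₁ × (A₂ × (A₃ × A₄))): (A₃ × A₄): 5×46 by 46×56 → 5×56, cost 5·46·56 = 12880; (A₂ × (A₃ × A₄)): 40×5 by 5×56 → 40×56, cost 40·5·56 = 11200; cumulative 24080; (A₁ × (A₂ × (A₃ × A₄))): 79×40 by 40×56 → 79×56, cost 79·40·56 = 176960; cumulative 201040. Total 201040.
Difference: |50800 − 201040| = 150240.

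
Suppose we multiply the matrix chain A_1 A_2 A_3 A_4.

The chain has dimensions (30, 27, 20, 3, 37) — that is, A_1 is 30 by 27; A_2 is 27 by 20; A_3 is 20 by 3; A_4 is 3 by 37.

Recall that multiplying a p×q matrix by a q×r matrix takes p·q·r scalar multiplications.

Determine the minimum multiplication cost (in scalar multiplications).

7380

Adjacent pairs: A_1A_2 = 30·27·20 = 16200; A_2A_3 = 27·20·3 = 1620; A_3A_4 = 20·3·37 = 2220.
Length 3: A_1..A_3: k=1: 0+1620+30·27·3=4050; k=2: 16200+0+30·20·3=18000 → min 4050 | A_2..A_4: k=2: 0+2220+27·20·37=22200; k=3: 1620+0+27·3·37=4617 → min 4617.
Length 4: A_1..A_4: k=1: 0+4617+30·27·37=34587; k=2: 16200+2220+30·20·37=40620; k=3: 4050+0+30·3·37=7380 → min 7380.
Optimal order: ((A_1 (A_2 A_3)) A_4) with cost 7380.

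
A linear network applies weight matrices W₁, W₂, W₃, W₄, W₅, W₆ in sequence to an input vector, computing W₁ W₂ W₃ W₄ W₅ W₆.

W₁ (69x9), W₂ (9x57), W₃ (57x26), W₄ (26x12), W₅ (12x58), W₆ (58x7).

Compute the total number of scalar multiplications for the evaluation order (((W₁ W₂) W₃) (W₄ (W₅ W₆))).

(W₁ W₂): 69×9 by 9×57 → 69×57, cost 69·9·57 = 35397
((W₁ W₂) W₃): 69×57 by 57×26 → 69×26, cost 69·57·26 = 102258; cumulative 137655
(W₅ W₆): 12×58 by 58×7 → 12×7, cost 12·58·7 = 4872
(W₄ (W₅ W₆)): 26×12 by 12×7 → 26×7, cost 26·12·7 = 2184; cumulative 7056
(((W₁ W₂) W₃) (W₄ (W₅ W₆))): 69×26 by 26×7 → 69×7, cost 69·26·7 = 12558; cumulative 157269
Total: 157269 scalar multiplications.

157269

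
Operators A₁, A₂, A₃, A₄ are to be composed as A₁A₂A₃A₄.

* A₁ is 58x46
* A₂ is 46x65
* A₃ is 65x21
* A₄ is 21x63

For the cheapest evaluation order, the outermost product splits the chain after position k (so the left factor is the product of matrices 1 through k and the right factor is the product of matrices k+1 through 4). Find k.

3

Adjacent pairs: A₁A₂ = 58·46·65 = 173420; A₂A₃ = 46·65·21 = 62790; A₃A₄ = 65·21·63 = 85995.
Length 3: A₁..A₃: k=1: 0+62790+58·46·21=118818; k=2: 173420+0+58·65·21=252590 → min 118818 | A₂..A₄: k=2: 0+85995+46·65·63=274365; k=3: 62790+0+46·21·63=123648 → min 123648.
Top-level splits: k=1: (A₁..A₁)·(A₂..A₄) → 0+123648+58·46·63 = 291732; k=2: (A₁..A₂)·(A₃..A₄) → 173420+85995+58·65·63 = 496925; k=3: (A₁..A₃)·(A₄..A₄) → 118818+0+58·21·63 = 195552.
Best split is after A₃, i.e. k = 3.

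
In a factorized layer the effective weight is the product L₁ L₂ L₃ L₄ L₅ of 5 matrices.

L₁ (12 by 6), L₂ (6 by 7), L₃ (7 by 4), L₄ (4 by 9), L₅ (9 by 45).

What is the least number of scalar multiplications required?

Adjacent pairs: L₁L₂ = 12·6·7 = 504; L₂L₃ = 6·7·4 = 168; L₃L₄ = 7·4·9 = 252; L₄L₅ = 4·9·45 = 1620.
Length 3: L₁..L₃: k=1: 0+168+12·6·4=456; k=2: 504+0+12·7·4=840 → min 456 | L₂..L₄: k=2: 0+252+6·7·9=630; k=3: 168+0+6·4·9=384 → min 384 | L₃..L₅: k=3: 0+1620+7·4·45=2880; k=4: 252+0+7·9·45=3087 → min 2880.
Length 4: L₁..L₄: k=1: 0+384+12·6·9=1032; k=2: 504+252+12·7·9=1512; k=3: 456+0+12·4·9=888 → min 888 | L₂..L₅: k=2: 0+2880+6·7·45=4770; k=3: 168+1620+6·4·45=2868; k=4: 384+0+6·9·45=2814 → min 2814.
Length 5: L₁..L₅: k=1: 0+2814+12·6·45=6054; k=2: 504+2880+12·7·45=7164; k=3: 456+1620+12·4·45=4236; k=4: 888+0+12·9·45=5748 → min 4236.
Optimal order: ((L₁ (L₂ L₃)) (L₄ L₅)) with cost 4236.

4236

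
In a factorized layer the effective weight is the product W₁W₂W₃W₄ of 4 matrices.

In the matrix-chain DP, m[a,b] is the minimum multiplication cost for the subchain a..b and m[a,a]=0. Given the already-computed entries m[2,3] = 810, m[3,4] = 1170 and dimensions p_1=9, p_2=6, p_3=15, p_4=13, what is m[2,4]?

m[2,4] = min over k∈[2,3] of m[2,k]+m[k+1,4]+p_{1}·p_k·p_{4}.
k=2: 0 + 1170 + 9·6·13 = 1872; k=3: 810 + 0 + 9·15·13 = 2565.
Minimum: 1872 at k=2.

1872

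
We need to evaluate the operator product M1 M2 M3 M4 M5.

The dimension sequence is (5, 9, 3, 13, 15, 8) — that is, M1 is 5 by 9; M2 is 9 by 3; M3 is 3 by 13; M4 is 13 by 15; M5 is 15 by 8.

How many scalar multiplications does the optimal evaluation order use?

Adjacent pairs: M1M2 = 5·9·3 = 135; M2M3 = 9·3·13 = 351; M3M4 = 3·13·15 = 585; M4M5 = 13·15·8 = 1560.
Length 3: M1..M3: k=1: 0+351+5·9·13=936; k=2: 135+0+5·3·13=330 → min 330 | M2..M4: k=2: 0+585+9·3·15=990; k=3: 351+0+9·13·15=2106 → min 990 | M3..M5: k=3: 0+1560+3·13·8=1872; k=4: 585+0+3·15·8=945 → min 945.
Length 4: M1..M4: k=1: 0+990+5·9·15=1665; k=2: 135+585+5·3·15=945; k=3: 330+0+5·13·15=1305 → min 945 | M2..M5: k=2: 0+945+9·3·8=1161; k=3: 351+1560+9·13·8=2847; k=4: 990+0+9·15·8=2070 → min 1161.
Length 5: M1..M5: k=1: 0+1161+5·9·8=1521; k=2: 135+945+5·3·8=1200; k=3: 330+1560+5·13·8=2410; k=4: 945+0+5·15·8=1545 → min 1200.
Optimal order: ((M1 M2) ((M3 M4) M5)) with cost 1200.

1200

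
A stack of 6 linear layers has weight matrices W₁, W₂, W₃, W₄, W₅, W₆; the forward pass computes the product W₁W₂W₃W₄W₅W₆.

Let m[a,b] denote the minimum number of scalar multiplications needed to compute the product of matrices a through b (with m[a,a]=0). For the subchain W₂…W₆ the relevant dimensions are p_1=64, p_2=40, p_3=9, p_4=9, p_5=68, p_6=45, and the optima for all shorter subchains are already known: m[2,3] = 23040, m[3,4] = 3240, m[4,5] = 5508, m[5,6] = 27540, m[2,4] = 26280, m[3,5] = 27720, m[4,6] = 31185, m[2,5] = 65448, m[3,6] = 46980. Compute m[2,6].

79740

m[2,6] = min over k∈[2,5] of m[2,k]+m[k+1,6]+p_{1}·p_k·p_{6}.
k=2: 0 + 46980 + 64·40·45 = 162180; k=3: 23040 + 31185 + 64·9·45 = 80145; k=4: 26280 + 27540 + 64·9·45 = 79740; k=5: 65448 + 0 + 64·68·45 = 261288.
Minimum: 79740 at k=4.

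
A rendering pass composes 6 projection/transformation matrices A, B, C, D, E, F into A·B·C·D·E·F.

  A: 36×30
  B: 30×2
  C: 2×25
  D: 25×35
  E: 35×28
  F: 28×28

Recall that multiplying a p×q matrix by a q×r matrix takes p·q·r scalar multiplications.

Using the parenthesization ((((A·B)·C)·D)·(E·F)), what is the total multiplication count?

98180

(A·B): 36×30 by 30×2 → 36×2, cost 36·30·2 = 2160
((A·B)·C): 36×2 by 2×25 → 36×25, cost 36·2·25 = 1800; cumulative 3960
(((A·B)·C)·D): 36×25 by 25×35 → 36×35, cost 36·25·35 = 31500; cumulative 35460
(E·F): 35×28 by 28×28 → 35×28, cost 35·28·28 = 27440
((((A·B)·C)·D)·(E·F)): 36×35 by 35×28 → 36×28, cost 36·35·28 = 35280; cumulative 98180
Total: 98180 scalar multiplications.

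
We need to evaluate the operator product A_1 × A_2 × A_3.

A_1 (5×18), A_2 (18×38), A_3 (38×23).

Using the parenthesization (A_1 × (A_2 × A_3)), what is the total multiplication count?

17802

(A_2 × A_3): 18×38 by 38×23 → 18×23, cost 18·38·23 = 15732
(A_1 × (A_2 × A_3)): 5×18 by 18×23 → 5×23, cost 5·18·23 = 2070; cumulative 17802
Total: 17802 scalar multiplications.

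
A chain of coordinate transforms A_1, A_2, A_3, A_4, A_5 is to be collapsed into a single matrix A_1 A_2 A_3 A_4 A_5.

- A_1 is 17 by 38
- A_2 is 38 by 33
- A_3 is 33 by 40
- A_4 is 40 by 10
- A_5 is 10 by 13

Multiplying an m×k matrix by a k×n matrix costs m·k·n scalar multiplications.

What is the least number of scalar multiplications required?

34410

Adjacent pairs: A_1A_2 = 17·38·33 = 21318; A_2A_3 = 38·33·40 = 50160; A_3A_4 = 33·40·10 = 13200; A_4A_5 = 40·10·13 = 5200.
Length 3: A_1..A_3: k=1: 0+50160+17·38·40=76000; k=2: 21318+0+17·33·40=43758 → min 43758 | A_2..A_4: k=2: 0+13200+38·33·10=25740; k=3: 50160+0+38·40·10=65360 → min 25740 | A_3..A_5: k=3: 0+5200+33·40·13=22360; k=4: 13200+0+33·10·13=17490 → min 17490.
Length 4: A_1..A_4: k=1: 0+25740+17·38·10=32200; k=2: 21318+13200+17·33·10=40128; k=3: 43758+0+17·40·10=50558 → min 32200 | A_2..A_5: k=2: 0+17490+38·33·13=33792; k=3: 50160+5200+38·40·13=75120; k=4: 25740+0+38·10·13=30680 → min 30680.
Length 5: A_1..A_5: k=1: 0+30680+17·38·13=39078; k=2: 21318+17490+17·33·13=46101; k=3: 43758+5200+17·40·13=57798; k=4: 32200+0+17·10·13=34410 → min 34410.
Optimal order: ((A_1 (A_2 (A_3 A_4))) A_5) with cost 34410.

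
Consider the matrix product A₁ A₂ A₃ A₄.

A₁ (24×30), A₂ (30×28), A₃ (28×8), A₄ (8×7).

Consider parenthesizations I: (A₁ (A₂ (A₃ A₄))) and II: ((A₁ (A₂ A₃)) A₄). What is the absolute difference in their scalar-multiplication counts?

Order I = (A₁ (A₂ (A₃ A₄))): (A₃ A₄): 28×8 by 8×7 → 28×7, cost 28·8·7 = 1568; (A₂ (A₃ A₄)): 30×28 by 28×7 → 30×7, cost 30·28·7 = 5880; cumulative 7448; (A₁ (A₂ (A₃ A₄))): 24×30 by 30×7 → 24×7, cost 24·30·7 = 5040; cumulative 12488. Total 12488.
Order II = ((A₁ (A₂ A₃)) A₄): (A₂ A₃): 30×28 by 28×8 → 30×8, cost 30·28·8 = 6720; (A₁ (A₂ A₃)): 24×30 by 30×8 → 24×8, cost 24·30·8 = 5760; cumulative 12480; ((A₁ (A₂ A₃)) A₄): 24×8 by 8×7 → 24×7, cost 24·8·7 = 1344; cumulative 13824. Total 13824.
Difference: |12488 − 13824| = 1336.

1336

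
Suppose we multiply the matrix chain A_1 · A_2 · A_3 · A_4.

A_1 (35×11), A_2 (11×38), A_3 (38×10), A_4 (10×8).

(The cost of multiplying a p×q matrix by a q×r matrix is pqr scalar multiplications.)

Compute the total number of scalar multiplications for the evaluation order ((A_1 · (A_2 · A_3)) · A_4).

(A_2 · A_3): 11×38 by 38×10 → 11×10, cost 11·38·10 = 4180
(A_1 · (A_2 · A_3)): 35×11 by 11×10 → 35×10, cost 35·11·10 = 3850; cumulative 8030
((A_1 · (A_2 · A_3)) · A_4): 35×10 by 10×8 → 35×8, cost 35·10·8 = 2800; cumulative 10830
Total: 10830 scalar multiplications.

10830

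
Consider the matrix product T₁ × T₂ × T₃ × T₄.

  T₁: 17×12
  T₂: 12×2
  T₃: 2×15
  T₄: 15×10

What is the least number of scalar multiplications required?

1048

Adjacent pairs: T₁T₂ = 17·12·2 = 408; T₂T₃ = 12·2·15 = 360; T₃T₄ = 2·15·10 = 300.
Length 3: T₁..T₃: k=1: 0+360+17·12·15=3420; k=2: 408+0+17·2·15=918 → min 918 | T₂..T₄: k=2: 0+300+12·2·10=540; k=3: 360+0+12·15·10=2160 → min 540.
Length 4: T₁..T₄: k=1: 0+540+17·12·10=2580; k=2: 408+300+17·2·10=1048; k=3: 918+0+17·15·10=3468 → min 1048.
Optimal order: ((T₁ × T₂) × (T₃ × T₄)) with cost 1048.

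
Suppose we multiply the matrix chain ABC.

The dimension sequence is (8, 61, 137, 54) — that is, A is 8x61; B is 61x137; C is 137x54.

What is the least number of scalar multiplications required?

126040

Order (A(BC)): (BC): 61×137 by 137×54 → 61×54, cost 61·137·54 = 451278; (A(BC)): 8×61 by 61×54 → 8×54, cost 8·61·54 = 26352; cumulative 477630. Total 477630.
Order ((AB)C): (AB): 8×61 by 61×137 → 8×137, cost 8·61·137 = 66856; ((AB)C): 8×137 by 137×54 → 8×54, cost 8·137·54 = 59184; cumulative 126040. Total 126040.
Minimum: 126040.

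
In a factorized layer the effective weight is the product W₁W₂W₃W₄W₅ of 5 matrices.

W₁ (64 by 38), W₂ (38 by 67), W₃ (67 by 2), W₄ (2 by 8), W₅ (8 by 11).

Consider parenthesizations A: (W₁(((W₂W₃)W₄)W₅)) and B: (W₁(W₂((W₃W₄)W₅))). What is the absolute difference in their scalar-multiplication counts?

25930

Order A = (W₁(((W₂W₃)W₄)W₅)): (W₂W₃): 38×67 by 67×2 → 38×2, cost 38·67·2 = 5092; ((W₂W₃)W₄): 38×2 by 2×8 → 38×8, cost 38·2·8 = 608; cumulative 5700; (((W₂W₃)W₄)W₅): 38×8 by 8×11 → 38×11, cost 38·8·11 = 3344; cumulative 9044; (W₁(((W₂W₃)W₄)W₅)): 64×38 by 38×11 → 64×11, cost 64·38·11 = 26752; cumulative 35796. Total 35796.
Order B = (W₁(W₂((W₃W₄)W₅))): (W₃W₄): 67×2 by 2×8 → 67×8, cost 67·2·8 = 1072; ((W₃W₄)W₅): 67×8 by 8×11 → 67×11, cost 67·8·11 = 5896; cumulative 6968; (W₂((W₃W₄)W₅)): 38×67 by 67×11 → 38×11, cost 38·67·11 = 28006; cumulative 34974; (W₁(W₂((W₃W₄)W₅))): 64×38 by 38×11 → 64×11, cost 64·38·11 = 26752; cumulative 61726. Total 61726.
Difference: |35796 − 61726| = 25930.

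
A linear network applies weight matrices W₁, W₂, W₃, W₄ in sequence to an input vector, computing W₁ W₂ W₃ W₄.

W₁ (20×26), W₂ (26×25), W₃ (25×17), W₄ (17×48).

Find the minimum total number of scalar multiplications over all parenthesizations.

36210

Adjacent pairs: W₁W₂ = 20·26·25 = 13000; W₂W₃ = 26·25·17 = 11050; W₃W₄ = 25·17·48 = 20400.
Length 3: W₁..W₃: k=1: 0+11050+20·26·17=19890; k=2: 13000+0+20·25·17=21500 → min 19890 | W₂..W₄: k=2: 0+20400+26·25·48=51600; k=3: 11050+0+26·17·48=32266 → min 32266.
Length 4: W₁..W₄: k=1: 0+32266+20·26·48=57226; k=2: 13000+20400+20·25·48=57400; k=3: 19890+0+20·17·48=36210 → min 36210.
Optimal order: ((W₁ (W₂ W₃)) W₄) with cost 36210.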